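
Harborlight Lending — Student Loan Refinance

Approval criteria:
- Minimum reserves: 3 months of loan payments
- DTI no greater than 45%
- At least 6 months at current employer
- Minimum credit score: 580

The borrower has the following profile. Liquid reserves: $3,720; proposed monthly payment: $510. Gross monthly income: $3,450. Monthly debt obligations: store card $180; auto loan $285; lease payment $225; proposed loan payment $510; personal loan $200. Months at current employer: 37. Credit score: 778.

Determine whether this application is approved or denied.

Approved

Reserves: 3,720 ÷ 510 = 7.3 months (meets 3-month minimum)
Total monthly debts = (180 + 285 + 225 + 510 + 200) = 1,400. DTI = 1,400/3,450 = 40.6% ≤ 45%
Employment 37 ≥ 6 months
Credit score 778 ≥ 580 (meets)
All criteria satisfied.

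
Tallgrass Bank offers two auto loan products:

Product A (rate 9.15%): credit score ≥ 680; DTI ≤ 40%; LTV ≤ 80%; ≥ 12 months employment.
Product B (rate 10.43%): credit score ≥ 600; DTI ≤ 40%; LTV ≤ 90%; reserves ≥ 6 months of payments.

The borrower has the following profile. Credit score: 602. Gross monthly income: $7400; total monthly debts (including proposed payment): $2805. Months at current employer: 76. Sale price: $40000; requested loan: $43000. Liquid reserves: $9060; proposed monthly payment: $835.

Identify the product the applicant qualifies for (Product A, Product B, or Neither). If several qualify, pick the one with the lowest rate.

DTI = 2,805/7,400 = 37.9%.
LTV = 43,000/40,000 = 107.5%.
Reserves = 9,060/835 = 10.9 months.
Product A: score 602 < 680; DTI 37.9% ≤ 40%; LTV 107.5% > 80%; employment 76 ≥ 12 mo → does not qualify.
Product B: score 602 ≥ 600; DTI 37.9% ≤ 40%; LTV 107.5% > 90%; reserves 10.9 ≥ 6 mo → does not qualify.

Neither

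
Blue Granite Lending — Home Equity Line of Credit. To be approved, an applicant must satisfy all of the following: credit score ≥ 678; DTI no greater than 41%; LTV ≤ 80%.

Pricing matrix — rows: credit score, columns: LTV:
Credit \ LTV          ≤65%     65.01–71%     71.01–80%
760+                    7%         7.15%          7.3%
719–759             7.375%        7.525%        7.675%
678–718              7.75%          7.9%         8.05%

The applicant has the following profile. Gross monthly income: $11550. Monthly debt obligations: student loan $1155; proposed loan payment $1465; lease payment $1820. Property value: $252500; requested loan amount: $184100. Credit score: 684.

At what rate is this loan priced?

Credit score 684 ≥ 678; Total monthly debts = (1,155 + 1,465 + 1,820) = 4,440. Debt-to-income = 4,440/11,550 = 38.4% — meets 41% limit
LTV: 184,100 ÷ 252,500 = 72.9%, within 80% cap
Credit 684 → row 678–718; LTV 72.9% → column 71.01–80%. Grid cell → 8.05%.

8.05%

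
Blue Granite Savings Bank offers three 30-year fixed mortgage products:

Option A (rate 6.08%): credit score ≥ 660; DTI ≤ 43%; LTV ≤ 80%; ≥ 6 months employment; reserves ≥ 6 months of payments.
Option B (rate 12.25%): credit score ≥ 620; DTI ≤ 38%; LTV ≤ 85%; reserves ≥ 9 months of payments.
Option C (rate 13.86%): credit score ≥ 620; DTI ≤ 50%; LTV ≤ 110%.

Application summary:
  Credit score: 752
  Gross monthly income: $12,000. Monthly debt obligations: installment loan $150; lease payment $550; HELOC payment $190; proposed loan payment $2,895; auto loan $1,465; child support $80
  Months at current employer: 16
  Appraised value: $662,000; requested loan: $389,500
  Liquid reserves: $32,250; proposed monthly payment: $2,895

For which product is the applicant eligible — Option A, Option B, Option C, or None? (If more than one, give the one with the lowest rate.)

Option C

Total debts = (150 + 550 + 190 + 2,895 + 1,465 + 80) = 5,330; DTI = 5,330/12,000 = 44.4%.
LTV = 389,500/662,000 = 58.8%.
Reserves = 32,250/2,895 = 11.1 months.
Option A: score 752 ≥ 660; DTI 44.4% > 43%; LTV 58.8% ≤ 80%; employment 16 ≥ 6 mo; reserves 11.1 ≥ 6 mo → does not qualify.
Option B: score 752 ≥ 620; DTI 44.4% > 38%; LTV 58.8% ≤ 85%; reserves 11.1 ≥ 9 mo → does not qualify.
Option C: score 752 ≥ 620; DTI 44.4% ≤ 50%; LTV 58.8% ≤ 110% → qualifies.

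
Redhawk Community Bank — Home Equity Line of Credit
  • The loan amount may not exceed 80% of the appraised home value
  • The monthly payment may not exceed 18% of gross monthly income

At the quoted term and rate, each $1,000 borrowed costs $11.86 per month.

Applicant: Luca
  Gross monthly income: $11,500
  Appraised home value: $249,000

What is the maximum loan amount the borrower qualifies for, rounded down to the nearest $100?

Payment cap: 18% × $11,500 = $2,070/month.
At $11.86 per $1,000, that supports 2,070/11.86 × 1,000 ≈ $174,536 → $174,500.
LTV cap: 80% × $249,000 = $199,200 → $199,200.
Binding constraint: payment-to-income.

$174,500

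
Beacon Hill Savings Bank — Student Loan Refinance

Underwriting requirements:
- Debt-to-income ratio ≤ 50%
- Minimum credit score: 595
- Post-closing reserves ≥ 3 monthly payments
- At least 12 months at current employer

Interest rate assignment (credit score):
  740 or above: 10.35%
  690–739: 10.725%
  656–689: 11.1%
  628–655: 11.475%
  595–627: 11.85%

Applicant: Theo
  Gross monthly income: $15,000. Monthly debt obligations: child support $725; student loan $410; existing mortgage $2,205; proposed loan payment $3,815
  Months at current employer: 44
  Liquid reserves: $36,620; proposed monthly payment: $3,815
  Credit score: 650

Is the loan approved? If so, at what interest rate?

Approved at 11.475%

Credit score 650 ≥ 595 (meets minimum)
Reserves = 36,620/3,815 = 9.6 months ≥ 3
Employment 44 ≥ 12 months
Total monthly debts = (725 + 410 + 2,205 + 3,815) = 7,155. DTI = 7,155/15,000 = 47.7% ≤ 50%
All requirements met. Score 650 falls in the 628–655 tier → 11.475%.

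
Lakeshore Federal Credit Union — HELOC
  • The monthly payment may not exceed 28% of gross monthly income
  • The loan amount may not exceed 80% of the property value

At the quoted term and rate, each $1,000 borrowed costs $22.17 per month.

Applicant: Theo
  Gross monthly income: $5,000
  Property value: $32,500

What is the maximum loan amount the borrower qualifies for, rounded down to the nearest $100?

$26,000

Payment cap: 28% × $5,000 = $1,400/month.
At $22.17 per $1,000, that supports 1,400/22.17 × 1,000 ≈ $63,148 → $63,100.
LTV cap: 80% × $32,500 = $26,000 → $26,000.
Binding constraint: loan-to-value.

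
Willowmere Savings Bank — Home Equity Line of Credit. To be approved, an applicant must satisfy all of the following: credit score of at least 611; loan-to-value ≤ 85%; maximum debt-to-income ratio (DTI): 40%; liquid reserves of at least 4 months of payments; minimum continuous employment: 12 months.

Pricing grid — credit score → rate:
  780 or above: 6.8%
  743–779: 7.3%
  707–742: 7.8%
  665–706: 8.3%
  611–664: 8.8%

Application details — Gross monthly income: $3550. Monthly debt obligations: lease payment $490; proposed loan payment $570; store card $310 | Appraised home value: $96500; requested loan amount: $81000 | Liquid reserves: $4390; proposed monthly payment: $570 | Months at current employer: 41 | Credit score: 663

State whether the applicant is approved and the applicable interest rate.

Approved at 8.8%

Credit score 663 ≥ 611 (meets minimum)
Employment 41 ≥ 12 months
Total monthly debts = (490 + 570 + 310) = 1,370. DTI: 1,370 ÷ 3,550 = 38.6%, within the 40% cap
Liquid reserves cover 4,390/570 = 7.7 months — ≥ 4 required
Loan-to-value = 81,000/96,500 = 83.9% — pass (85% max)
All requirements met. Score 663 falls in the 611–664 tier → 8.8%.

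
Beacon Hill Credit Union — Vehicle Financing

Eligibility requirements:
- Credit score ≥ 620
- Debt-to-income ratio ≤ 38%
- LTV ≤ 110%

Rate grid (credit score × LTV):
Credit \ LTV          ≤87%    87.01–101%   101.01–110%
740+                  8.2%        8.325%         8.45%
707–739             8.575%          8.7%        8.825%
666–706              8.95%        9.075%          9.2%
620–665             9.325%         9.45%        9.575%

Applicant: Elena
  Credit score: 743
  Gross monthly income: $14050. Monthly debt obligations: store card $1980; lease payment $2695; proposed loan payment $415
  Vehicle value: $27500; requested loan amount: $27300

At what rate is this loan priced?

Credit score 743 ≥ 620; Total monthly debts = (1,980 + 2,695 + 415) = 5,090. DTI = 5,090/14,050 = 36.2% ≤ 38%
Loan-to-value = 27,300/27,500 = 99.3% — pass (110% max)
Row: 743 falls in 740+. Column: 99.3% falls in 87.01–101%. Rate = 8.325%.

8.325%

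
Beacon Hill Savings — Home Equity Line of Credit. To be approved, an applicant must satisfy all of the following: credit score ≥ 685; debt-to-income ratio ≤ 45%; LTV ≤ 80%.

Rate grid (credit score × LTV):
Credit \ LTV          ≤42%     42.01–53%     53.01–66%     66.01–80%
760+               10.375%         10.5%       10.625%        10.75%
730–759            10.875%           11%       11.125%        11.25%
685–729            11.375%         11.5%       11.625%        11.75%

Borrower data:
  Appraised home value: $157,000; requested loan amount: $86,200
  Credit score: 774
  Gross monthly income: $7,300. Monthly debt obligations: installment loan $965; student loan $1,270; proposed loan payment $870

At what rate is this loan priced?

Credit score 774 ≥ 685; Total monthly debts = (965 + 1,270 + 870) = 3,105. DTI = 3,105/7,300 = 42.5% ≤ 45%
LTV: 86,200 ÷ 157,000 = 54.9%, within 80% cap
Credit 774 → row 760+; LTV 54.9% → column 53.01–66%. Grid cell → 10.625%.

10.625%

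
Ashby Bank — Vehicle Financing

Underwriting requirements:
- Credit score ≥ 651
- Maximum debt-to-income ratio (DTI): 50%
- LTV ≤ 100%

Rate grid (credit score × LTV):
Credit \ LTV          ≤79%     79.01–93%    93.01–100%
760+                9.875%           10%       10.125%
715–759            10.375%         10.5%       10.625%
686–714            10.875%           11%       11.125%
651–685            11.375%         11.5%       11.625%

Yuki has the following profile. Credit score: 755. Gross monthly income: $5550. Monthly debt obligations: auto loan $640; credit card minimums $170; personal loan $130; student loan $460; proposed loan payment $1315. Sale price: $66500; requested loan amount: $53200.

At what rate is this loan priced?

10.5%

Credit score 755 ≥ 651; Total monthly debts = (640 + 170 + 130 + 460 + 1,315) = 2,715. DTI = 2,715/5,550 = 48.9% ≤ 50%
LTV = 53,200/66,500 = 80% ≤ 100%
Score 755 is in the 715–759 band; LTV 80% is in the 79.01–93% band → 10.5%.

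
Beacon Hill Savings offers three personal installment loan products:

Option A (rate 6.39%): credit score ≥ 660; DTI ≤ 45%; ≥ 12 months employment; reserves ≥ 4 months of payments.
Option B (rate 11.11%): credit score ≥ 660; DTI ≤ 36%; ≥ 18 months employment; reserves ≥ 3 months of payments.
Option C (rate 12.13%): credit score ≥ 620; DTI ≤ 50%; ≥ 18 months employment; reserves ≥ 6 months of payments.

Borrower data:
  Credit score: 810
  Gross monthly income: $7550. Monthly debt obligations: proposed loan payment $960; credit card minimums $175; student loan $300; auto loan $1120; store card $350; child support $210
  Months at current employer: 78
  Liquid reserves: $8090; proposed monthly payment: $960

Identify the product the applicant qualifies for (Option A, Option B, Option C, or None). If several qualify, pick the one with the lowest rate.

Option A

Total debts = (960 + 175 + 300 + 1,120 + 350 + 210) = 3,115; DTI = 3,115/7,550 = 41.3%.
Reserves = 8,090/960 = 8.4 months.
Option A: score 810 ≥ 660; DTI 41.3% ≤ 45%; employment 78 ≥ 12 mo; reserves 8.4 ≥ 4 mo → qualifies.
Option B: score 810 ≥ 660; DTI 41.3% > 36%; employment 78 ≥ 18 mo; reserves 8.4 ≥ 3 mo → does not qualify.
Option C: score 810 ≥ 620; DTI 41.3% ≤ 50%; employment 78 ≥ 18 mo; reserves 8.4 ≥ 6 mo → qualifies.
Qualifying: Option A, Option C. Lowest rate is 6.39% → Option A.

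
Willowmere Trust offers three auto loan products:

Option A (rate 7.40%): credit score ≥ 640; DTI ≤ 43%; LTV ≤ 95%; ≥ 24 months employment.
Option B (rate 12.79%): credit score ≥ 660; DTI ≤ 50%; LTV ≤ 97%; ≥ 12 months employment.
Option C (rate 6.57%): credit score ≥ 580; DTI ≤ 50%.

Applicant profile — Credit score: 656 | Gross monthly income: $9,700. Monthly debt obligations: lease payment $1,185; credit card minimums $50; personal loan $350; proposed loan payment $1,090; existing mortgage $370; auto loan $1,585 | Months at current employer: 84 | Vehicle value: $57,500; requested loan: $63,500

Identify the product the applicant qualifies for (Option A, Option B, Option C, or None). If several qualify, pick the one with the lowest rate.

Option C

Total debts = (1,185 + 50 + 350 + 1,090 + 370 + 1,585) = 4,630; DTI = 4,630/9,700 = 47.7%.
LTV = 63,500/57,500 = 110.4%.
Option A: score 656 ≥ 640; DTI 47.7% > 43%; LTV 110.4% > 95%; employment 84 ≥ 24 mo → does not qualify.
Option B: score 656 < 660; DTI 47.7% ≤ 50%; LTV 110.4% > 97%; employment 84 ≥ 12 mo → does not qualify.
Option C: score 656 ≥ 580; DTI 47.7% ≤ 50% → qualifies.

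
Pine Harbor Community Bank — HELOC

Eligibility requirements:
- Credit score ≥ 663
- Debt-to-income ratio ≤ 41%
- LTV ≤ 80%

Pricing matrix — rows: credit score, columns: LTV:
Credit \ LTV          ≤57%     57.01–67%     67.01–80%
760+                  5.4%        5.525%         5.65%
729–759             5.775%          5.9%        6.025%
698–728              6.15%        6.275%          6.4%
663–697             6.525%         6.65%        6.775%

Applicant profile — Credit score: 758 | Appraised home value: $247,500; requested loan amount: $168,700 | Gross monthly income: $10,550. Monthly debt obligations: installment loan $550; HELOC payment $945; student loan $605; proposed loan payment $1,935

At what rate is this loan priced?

6.025%

Credit score 758 ≥ 663; Total monthly debts = (550 + 945 + 605 + 1,935) = 4,035. DTI = 4,035/10,550 = 38.2% ≤ 41%
LTV: 168,700 ÷ 247,500 = 68.2%, within 80% cap
Credit 758 → row 729–759; LTV 68.2% → column 67.01–80%. Grid cell → 6.025%.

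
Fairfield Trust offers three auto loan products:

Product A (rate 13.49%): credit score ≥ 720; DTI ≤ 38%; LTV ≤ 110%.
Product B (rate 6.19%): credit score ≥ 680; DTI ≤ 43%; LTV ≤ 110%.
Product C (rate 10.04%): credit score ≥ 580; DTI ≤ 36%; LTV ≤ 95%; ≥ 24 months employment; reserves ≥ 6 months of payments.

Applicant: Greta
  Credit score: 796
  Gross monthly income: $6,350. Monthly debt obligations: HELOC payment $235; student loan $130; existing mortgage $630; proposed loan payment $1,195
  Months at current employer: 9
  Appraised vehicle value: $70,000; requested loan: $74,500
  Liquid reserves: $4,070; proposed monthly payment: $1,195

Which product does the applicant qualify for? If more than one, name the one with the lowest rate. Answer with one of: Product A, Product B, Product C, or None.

Total debts = (235 + 130 + 630 + 1,195) = 2,190; DTI = 2,190/6,350 = 34.5%.
LTV = 74,500/70,000 = 106.4%.
Reserves = 4,070/1,195 = 3.4 months.
Product A: score 796 ≥ 720; DTI 34.5% ≤ 38%; LTV 106.4% ≤ 110% → qualifies.
Product B: score 796 ≥ 680; DTI 34.5% ≤ 43%; LTV 106.4% ≤ 110% → qualifies.
Product C: score 796 ≥ 580; DTI 34.5% ≤ 36%; LTV 106.4% > 95%; employment 9 < 24 mo; reserves 3.4 < 6 mo → does not qualify.
Qualifying: Product A, Product B. Lowest rate is 6.19% → Product B.

Product B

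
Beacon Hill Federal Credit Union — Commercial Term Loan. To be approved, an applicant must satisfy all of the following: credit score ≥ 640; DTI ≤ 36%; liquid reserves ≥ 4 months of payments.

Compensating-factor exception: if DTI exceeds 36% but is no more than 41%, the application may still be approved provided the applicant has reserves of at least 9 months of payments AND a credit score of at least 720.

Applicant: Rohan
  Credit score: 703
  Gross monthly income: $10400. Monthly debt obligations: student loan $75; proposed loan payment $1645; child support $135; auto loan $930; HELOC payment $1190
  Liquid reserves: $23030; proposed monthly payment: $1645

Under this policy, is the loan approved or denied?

Credit score 703 ≥ 640 (meets base)
Total debts = (75 + 1,645 + 135 + 930 + 1,190) = 3,975. DTI: 3,975 ÷ 10,400 = 38.2%, over the 36% base limit.
Reserves: 23,030 ÷ 1,645 = 14.0 months (meets 4-month minimum)
DTI 38.2% is within the 36%–41% exception band; checking compensating factors.
Reserves 14.0 ≥ 9 months; credit score 703 < 720.
Override conditions not both satisfied; exception does not apply.

Denied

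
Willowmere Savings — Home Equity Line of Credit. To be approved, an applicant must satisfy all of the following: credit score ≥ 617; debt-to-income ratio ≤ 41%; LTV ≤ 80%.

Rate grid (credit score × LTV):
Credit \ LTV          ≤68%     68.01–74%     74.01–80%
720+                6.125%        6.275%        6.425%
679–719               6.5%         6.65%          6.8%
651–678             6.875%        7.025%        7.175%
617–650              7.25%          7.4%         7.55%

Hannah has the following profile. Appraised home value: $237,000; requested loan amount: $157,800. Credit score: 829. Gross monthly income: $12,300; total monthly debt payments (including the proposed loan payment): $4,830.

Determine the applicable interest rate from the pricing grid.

Credit score 829 ≥ 617; Debt-to-income = 4,830/12,300 = 39.3% — meets 41% limit
LTV: 157,800 ÷ 237,000 = 66.6%, within 80% cap
Score 829 is in the 720+ band; LTV 66.6% is in the ≤68% band → 6.125%.

6.125%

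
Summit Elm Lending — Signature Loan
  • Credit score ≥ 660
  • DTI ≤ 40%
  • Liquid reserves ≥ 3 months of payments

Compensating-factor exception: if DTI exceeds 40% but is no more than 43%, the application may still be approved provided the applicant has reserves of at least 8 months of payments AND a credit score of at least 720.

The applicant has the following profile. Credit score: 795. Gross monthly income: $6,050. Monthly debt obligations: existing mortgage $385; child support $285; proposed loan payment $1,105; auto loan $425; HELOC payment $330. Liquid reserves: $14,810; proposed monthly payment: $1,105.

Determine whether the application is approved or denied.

Approved

Credit score 795 ≥ 660 (meets base)
Total debts = (385 + 285 + 1,105 + 425 + 330) = 2,530. DTI: 2,530 ÷ 6,050 = 41.8%, over the 40% base limit.
Reserves: 14,810 ÷ 1,105 = 13.4 months (meets 3-month minimum)
DTI 41.8% is within the 40%–43% exception band; checking compensating factors.
Reserves 13.4 ≥ 8 months; credit score 795 ≥ 720.
Both compensating conditions met → exception applies.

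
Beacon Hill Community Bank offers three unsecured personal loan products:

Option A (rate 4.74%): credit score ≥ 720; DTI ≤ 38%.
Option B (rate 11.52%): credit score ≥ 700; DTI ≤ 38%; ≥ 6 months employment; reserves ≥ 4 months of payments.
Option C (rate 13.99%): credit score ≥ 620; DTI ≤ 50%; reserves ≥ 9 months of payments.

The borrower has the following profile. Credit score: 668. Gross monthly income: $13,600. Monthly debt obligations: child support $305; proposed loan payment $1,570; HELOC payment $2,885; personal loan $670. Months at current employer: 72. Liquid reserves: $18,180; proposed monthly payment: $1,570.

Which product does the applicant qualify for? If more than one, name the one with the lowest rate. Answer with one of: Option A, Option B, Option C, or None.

Option C

Total debts = (305 + 1,570 + 2,885 + 670) = 5,430; DTI = 5,430/13,600 = 39.9%.
Reserves = 18,180/1,570 = 11.6 months.
Option A: score 668 < 720; DTI 39.9% > 38% → does not qualify.
Option B: score 668 < 700; DTI 39.9% > 38%; employment 72 ≥ 6 mo; reserves 11.6 ≥ 4 mo → does not qualify.
Option C: score 668 ≥ 620; DTI 39.9% ≤ 50%; reserves 11.6 ≥ 9 mo → qualifies.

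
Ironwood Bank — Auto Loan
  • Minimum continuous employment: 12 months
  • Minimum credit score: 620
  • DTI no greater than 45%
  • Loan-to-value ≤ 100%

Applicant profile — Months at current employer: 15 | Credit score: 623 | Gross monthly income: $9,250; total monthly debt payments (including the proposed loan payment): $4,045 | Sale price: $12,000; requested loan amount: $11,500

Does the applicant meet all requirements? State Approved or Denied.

Employment 15 ≥ 12 months
Credit score 623 ≥ 620 (meets)
DTI: 4,045 ÷ 9,250 = 43.7%, within the 45% cap
Loan-to-value = 11,500/12,000 = 95.8% — pass (100% max)
All criteria satisfied.

Approved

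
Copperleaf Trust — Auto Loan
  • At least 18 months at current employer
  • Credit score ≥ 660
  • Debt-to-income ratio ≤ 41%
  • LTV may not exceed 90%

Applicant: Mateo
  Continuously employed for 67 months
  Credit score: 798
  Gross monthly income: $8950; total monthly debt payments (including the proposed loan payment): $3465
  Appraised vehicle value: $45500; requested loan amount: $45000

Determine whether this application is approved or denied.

Employment 67 ≥ 18 months
Credit score 798 ≥ 660 (meets)
Debt-to-income = 3,465/8,950 = 38.7% — meets 41% limit
LTV = 45,000/45,500 = 98.9% > 90%
Fails on LTV.

Denied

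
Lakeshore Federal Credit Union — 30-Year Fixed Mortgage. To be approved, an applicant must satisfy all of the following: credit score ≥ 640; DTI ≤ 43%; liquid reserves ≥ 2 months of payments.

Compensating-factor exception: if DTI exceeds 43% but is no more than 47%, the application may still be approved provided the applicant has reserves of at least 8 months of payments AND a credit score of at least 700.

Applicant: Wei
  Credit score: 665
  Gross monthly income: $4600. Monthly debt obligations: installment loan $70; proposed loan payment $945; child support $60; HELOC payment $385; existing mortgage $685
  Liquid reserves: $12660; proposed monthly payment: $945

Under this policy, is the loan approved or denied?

Credit score 665 ≥ 640 (meets base)
Total debts = (70 + 945 + 60 + 385 + 685) = 2,145. DTI = 2,145/4,600 = 46.6% > 43% — standard DTI limit exceeded.
Reserves = 12,660/945 = 13.4 months ≥ 2
46.6% falls in the override range (43%–47%), so the compensating-factor test applies.
Reserves 13.4 ≥ 8 months; credit score 665 < 700.
Override conditions not both satisfied; exception does not apply.

Denied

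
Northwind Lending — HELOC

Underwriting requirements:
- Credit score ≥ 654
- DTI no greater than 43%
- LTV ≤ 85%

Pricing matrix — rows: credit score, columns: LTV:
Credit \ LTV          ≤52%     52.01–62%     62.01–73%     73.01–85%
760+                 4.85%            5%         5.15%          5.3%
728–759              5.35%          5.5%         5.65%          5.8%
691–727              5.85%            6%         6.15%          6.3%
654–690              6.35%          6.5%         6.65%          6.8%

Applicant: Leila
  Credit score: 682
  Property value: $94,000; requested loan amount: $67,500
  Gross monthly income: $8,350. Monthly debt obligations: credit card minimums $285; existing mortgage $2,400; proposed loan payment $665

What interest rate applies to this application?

Credit score 682 ≥ 654; Total monthly debts = (285 + 2,400 + 665) = 3,350. Debt-to-income = 3,350/8,350 = 40.1% — meets 43% limit
LTV = 67,500/94,000 = 71.8% ≤ 85%
Score 682 is in the 654–690 band; LTV 71.8% is in the 62.01–73% band → 6.65%.

6.65%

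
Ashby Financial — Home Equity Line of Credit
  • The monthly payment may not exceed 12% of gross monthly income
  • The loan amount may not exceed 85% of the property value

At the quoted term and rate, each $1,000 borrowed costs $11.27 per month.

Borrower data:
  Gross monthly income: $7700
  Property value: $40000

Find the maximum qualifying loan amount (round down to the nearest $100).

$34,000

Payment cap: 12% × $7,700 = $924/month.
At $11.27 per $1,000, that supports 924/11.27 × 1,000 ≈ $81,987 → $81,900.
LTV cap: 85% × $40,000 = $34,000 → $34,000.
Binding constraint: loan-to-value.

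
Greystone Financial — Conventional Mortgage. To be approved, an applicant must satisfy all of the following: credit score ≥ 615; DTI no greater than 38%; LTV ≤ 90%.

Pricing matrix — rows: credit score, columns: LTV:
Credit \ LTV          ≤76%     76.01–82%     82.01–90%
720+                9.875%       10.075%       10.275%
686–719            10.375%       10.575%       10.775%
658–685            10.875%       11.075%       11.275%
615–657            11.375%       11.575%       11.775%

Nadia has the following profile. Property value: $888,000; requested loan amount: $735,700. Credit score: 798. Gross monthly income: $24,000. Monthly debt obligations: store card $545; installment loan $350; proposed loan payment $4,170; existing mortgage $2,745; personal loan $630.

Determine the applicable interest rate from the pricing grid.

10.275%

Credit score 798 ≥ 615; Total monthly debts = (545 + 350 + 4,170 + 2,745 + 630) = 8,440. DTI = 8,440/24,000 = 35.2% ≤ 38%
LTV: 735,700 ÷ 888,000 = 82.8%, within 90% cap
Credit 798 → row 720+; LTV 82.8% → column 82.01–90%. Grid cell → 10.275%.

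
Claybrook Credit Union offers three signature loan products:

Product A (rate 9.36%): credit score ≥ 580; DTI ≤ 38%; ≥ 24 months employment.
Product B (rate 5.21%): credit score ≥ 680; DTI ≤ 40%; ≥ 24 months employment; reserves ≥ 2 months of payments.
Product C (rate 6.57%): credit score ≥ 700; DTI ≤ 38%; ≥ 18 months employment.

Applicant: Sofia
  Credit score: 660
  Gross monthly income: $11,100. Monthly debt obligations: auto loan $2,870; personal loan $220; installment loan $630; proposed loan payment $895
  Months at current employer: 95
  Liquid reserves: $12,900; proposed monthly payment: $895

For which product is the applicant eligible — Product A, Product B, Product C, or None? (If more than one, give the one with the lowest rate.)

None

Total debts = (2,870 + 220 + 630 + 895) = 4,615; DTI = 4,615/11,100 = 41.6%.
Reserves = 12,900/895 = 14.4 months.
Product A: score 660 ≥ 580; DTI 41.6% > 38%; employment 95 ≥ 24 mo → does not qualify.
Product B: score 660 < 680; DTI 41.6% > 40%; employment 95 ≥ 24 mo; reserves 14.4 ≥ 2 mo → does not qualify.
Product C: score 660 < 700; DTI 41.6% > 38%; employment 95 ≥ 18 mo → does not qualify.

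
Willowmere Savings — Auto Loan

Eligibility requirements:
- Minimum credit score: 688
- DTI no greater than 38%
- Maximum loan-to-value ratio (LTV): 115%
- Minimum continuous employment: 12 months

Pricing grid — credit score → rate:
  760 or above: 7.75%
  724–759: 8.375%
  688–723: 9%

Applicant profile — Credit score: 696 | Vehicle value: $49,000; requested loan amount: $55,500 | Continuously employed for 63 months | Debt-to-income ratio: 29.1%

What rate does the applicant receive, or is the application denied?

Approved at 9%

Credit score 696 ≥ 688 (meets minimum)
Loan-to-value = 55,500/49,000 = 113.3% — pass (115% max)
DTI 29.1% ≤ 38%
Employment 63 ≥ 12 months
All requirements met. Score 696 falls in the 688–723 tier → 9%.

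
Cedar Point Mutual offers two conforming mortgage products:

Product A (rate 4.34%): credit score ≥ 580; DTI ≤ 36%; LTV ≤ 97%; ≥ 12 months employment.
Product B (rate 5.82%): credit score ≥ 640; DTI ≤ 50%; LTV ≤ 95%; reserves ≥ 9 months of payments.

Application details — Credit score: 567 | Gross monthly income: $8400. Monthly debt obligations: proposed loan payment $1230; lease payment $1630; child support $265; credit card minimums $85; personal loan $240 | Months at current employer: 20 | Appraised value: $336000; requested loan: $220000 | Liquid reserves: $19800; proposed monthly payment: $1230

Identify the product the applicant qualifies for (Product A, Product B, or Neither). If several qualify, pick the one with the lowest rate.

Neither

Total debts = (1,230 + 1,630 + 265 + 85 + 240) = 3,450; DTI = 3,450/8,400 = 41.1%.
LTV = 220,000/336,000 = 65.5%.
Reserves = 19,800/1,230 = 16.1 months.
Product A: score 567 < 580; DTI 41.1% > 36%; LTV 65.5% ≤ 97%; employment 20 ≥ 12 mo → does not qualify.
Product B: score 567 < 640; DTI 41.1% ≤ 50%; LTV 65.5% ≤ 95%; reserves 16.1 ≥ 9 mo → does not qualify.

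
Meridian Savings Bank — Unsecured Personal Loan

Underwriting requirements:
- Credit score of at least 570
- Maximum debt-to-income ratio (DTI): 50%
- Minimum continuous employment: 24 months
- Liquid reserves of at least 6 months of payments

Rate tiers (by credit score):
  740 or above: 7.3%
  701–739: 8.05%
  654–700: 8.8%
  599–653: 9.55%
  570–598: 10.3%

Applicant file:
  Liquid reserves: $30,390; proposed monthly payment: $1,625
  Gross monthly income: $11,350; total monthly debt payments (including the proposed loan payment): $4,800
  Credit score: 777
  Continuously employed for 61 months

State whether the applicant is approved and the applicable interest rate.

Credit score 777 ≥ 570 (meets minimum)
DTI = 4,800/11,350 = 42.3% ≤ 50%
Liquid reserves cover 30,390/1,625 = 18.7 months — ≥ 6 required
Employment 61 ≥ 24 months
All requirements met. Score 777 falls in the 740 or above tier → 7.3%.

Approved at 7.3%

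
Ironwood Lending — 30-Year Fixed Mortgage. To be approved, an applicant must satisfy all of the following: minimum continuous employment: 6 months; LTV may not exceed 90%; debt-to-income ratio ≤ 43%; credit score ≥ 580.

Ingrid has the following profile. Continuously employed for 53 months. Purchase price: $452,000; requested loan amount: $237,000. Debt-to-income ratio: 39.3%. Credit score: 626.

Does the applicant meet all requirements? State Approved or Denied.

Approved

Employment 53 ≥ 6 months
LTV = 237,000/452,000 = 52.4% ≤ 90%
DTI 39.3% ≤ 43%
Credit score 626 ≥ 580 (meets)
All criteria satisfied.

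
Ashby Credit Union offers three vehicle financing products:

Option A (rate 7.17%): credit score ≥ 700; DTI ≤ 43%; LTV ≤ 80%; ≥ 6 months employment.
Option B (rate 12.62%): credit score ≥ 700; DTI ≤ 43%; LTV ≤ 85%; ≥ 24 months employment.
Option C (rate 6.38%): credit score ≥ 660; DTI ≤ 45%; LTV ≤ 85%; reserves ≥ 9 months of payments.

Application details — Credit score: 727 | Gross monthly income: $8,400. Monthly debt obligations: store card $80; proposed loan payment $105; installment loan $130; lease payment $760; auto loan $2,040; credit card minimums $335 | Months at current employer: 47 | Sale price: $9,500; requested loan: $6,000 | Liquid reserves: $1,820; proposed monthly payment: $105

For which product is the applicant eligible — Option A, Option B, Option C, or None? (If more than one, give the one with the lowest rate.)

Option C

Total debts = (80 + 105 + 130 + 760 + 2,040 + 335) = 3,450; DTI = 3,450/8,400 = 41.1%.
LTV = 6,000/9,500 = 63.2%.
Reserves = 1,820/105 = 17.3 months.
Option A: score 727 ≥ 700; DTI 41.1% ≤ 43%; LTV 63.2% ≤ 80%; employment 47 ≥ 6 mo → qualifies.
Option B: score 727 ≥ 700; DTI 41.1% ≤ 43%; LTV 63.2% ≤ 85%; employment 47 ≥ 24 mo → qualifies.
Option C: score 727 ≥ 660; DTI 41.1% ≤ 45%; LTV 63.2% ≤ 85%; reserves 17.3 ≥ 9 mo → qualifies.
Qualifying: Option A, Option B, Option C. Lowest rate is 6.38% → Option C.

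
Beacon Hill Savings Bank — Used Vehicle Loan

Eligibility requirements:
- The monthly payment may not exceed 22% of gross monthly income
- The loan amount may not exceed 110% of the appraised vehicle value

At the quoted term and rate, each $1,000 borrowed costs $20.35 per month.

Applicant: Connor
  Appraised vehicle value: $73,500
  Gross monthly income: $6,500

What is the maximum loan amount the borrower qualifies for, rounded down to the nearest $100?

Payment cap: 22% × $6,500 = $1,430/month.
At $20.35 per $1,000, that supports 1,430/20.35 × 1,000 ≈ $70,270 → $70,200.
LTV cap: 110% × $73,500 = $80,850 → $80,800.
Binding constraint: payment-to-income.

$70,200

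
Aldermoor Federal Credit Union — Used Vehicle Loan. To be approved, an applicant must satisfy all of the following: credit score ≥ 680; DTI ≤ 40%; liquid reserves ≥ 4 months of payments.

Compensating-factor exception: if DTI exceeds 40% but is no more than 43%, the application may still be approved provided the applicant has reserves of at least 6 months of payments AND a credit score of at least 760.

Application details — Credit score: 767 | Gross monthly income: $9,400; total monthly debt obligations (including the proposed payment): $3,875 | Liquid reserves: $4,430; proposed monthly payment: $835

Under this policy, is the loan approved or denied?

Denied

Credit score 767 ≥ 680 (meets base)
DTI: 3,875 ÷ 9,400 = 41.2%, over the 40% base limit.
Liquid reserves cover 4,430/835 = 5.3 months — ≥ 4 required
DTI 41.2% is within the 40%–43% exception band; checking compensating factors.
Reserves 5.3 < 6 months; credit score 767 ≥ 760.
Override conditions not both satisfied; exception does not apply.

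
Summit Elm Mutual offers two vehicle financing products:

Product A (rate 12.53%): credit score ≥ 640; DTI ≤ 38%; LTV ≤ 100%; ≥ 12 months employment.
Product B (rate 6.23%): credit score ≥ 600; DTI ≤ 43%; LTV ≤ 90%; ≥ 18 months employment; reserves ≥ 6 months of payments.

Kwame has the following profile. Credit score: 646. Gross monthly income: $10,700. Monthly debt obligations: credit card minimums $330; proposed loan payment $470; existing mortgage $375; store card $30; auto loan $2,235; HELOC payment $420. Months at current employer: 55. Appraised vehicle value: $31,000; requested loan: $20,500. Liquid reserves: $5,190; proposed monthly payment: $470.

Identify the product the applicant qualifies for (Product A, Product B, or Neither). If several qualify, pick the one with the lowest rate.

Total debts = (330 + 470 + 375 + 30 + 2,235 + 420) = 3,860; DTI = 3,860/10,700 = 36.1%.
LTV = 20,500/31,000 = 66.1%.
Reserves = 5,190/470 = 11.0 months.
Product A: score 646 ≥ 640; DTI 36.1% ≤ 38%; LTV 66.1% ≤ 100%; employment 55 ≥ 12 mo → qualifies.
Product B: score 646 ≥ 600; DTI 36.1% ≤ 43%; LTV 66.1% ≤ 90%; employment 55 ≥ 18 mo; reserves 11.0 ≥ 6 mo → qualifies.
Qualifying: Product A, Product B. Lowest rate is 6.23% → Product B.

Product B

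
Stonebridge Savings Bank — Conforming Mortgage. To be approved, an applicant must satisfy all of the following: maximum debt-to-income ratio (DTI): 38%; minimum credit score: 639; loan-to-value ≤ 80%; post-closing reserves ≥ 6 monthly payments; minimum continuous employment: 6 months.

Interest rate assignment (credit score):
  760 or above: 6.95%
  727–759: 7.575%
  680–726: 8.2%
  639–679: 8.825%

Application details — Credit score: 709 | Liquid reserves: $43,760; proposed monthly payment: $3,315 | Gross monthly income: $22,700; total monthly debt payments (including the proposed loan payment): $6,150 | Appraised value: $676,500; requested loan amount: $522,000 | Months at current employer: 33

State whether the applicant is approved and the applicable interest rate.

Credit score 709 ≥ 639 (meets minimum)
LTV: 522,000 ÷ 676,500 = 77.2%, within 80% cap
Reserves = 43,760/3,315 = 13.2 months ≥ 6
Employment 33 ≥ 6 months
Debt-to-income = 6,150/22,700 = 27.1% — meets 38% limit
All requirements met. Score 709 falls in the 680–726 tier → 8.2%.

Approved at 8.2%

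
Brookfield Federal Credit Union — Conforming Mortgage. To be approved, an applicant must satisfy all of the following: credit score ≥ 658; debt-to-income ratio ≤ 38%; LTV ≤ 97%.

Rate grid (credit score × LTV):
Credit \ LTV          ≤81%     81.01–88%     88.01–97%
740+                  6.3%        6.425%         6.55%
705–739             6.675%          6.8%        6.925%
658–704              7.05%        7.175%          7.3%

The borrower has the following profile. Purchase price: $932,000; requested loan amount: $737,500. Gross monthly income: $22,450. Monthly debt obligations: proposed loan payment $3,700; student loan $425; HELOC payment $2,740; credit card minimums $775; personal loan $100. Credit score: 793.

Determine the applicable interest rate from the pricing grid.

Credit score 793 ≥ 658; Total monthly debts = (3,700 + 425 + 2,740 + 775 + 100) = 7,740. DTI = 7,740/22,450 = 34.5% ≤ 38%
LTV: 737,500 ÷ 932,000 = 79.1%, within 97% cap
Score 793 is in the 740+ band; LTV 79.1% is in the ≤81% band → 6.3%.

6.3%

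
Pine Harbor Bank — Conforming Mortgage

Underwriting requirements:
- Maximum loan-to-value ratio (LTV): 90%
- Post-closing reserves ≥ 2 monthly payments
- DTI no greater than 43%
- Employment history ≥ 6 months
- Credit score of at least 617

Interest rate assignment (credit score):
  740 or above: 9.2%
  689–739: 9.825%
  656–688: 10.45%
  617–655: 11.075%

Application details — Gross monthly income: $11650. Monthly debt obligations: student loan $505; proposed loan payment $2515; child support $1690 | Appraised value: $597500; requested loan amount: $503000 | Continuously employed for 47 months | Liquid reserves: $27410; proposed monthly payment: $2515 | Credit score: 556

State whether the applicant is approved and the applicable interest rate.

Denied

Credit score 556 < 617 (below minimum)
Employment 47 ≥ 6 months
Liquid reserves cover 27,410/2,515 = 10.9 months — ≥ 2 required
LTV = 503,000/597,500 = 84.2% ≤ 90%
Total monthly debts = (505 + 2,515 + 1,690) = 4,710. Debt-to-income = 4,710/11,650 = 40.4% — meets 43% limit
Not all requirements met → denied.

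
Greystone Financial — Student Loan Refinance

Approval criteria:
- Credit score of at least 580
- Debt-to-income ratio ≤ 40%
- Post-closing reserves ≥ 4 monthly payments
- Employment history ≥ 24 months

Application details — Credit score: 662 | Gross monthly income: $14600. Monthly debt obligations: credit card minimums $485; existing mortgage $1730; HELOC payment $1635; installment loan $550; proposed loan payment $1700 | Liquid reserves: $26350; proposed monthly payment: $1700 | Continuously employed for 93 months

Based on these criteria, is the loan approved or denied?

Credit score 662 ≥ 580 (meets)
Total monthly debts = (485 + 1,730 + 1,635 + 550 + 1,700) = 6,100. DTI = 6,100/14,600 = 41.8% > 40%
Reserves: 26,350 ÷ 1,700 = 15.5 months (meets 4-month minimum)
Employment 93 ≥ 24 months
Fails on DTI.

Denied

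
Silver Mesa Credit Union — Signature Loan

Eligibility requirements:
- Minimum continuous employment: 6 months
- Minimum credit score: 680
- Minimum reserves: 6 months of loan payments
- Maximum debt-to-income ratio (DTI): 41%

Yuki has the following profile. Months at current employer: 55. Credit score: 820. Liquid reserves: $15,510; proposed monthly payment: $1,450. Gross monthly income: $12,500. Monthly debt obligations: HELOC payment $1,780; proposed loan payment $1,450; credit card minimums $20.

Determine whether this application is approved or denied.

Employment 55 ≥ 6 months
Credit score 820 ≥ 680 (meets)
Liquid reserves cover 15,510/1,450 = 10.7 months — ≥ 6 required
Total monthly debts = (1,780 + 1,450 + 20) = 3,250. DTI = 3,250/12,500 = 26% ≤ 41%
All criteria satisfied.

Approved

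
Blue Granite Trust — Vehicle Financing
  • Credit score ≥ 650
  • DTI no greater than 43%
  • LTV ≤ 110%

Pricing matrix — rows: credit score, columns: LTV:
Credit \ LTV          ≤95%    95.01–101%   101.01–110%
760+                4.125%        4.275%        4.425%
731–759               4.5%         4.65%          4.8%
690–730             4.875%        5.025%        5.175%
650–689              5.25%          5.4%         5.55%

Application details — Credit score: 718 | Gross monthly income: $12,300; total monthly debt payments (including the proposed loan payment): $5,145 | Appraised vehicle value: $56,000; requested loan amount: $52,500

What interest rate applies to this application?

Credit score 718 ≥ 650; Debt-to-income = 5,145/12,300 = 41.8% — meets 43% limit
LTV: 52,500 ÷ 56,000 = 93.8%, within 110% cap
Row: 718 falls in 690–730. Column: 93.8% falls in ≤95%. Rate = 4.875%.

4.875%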